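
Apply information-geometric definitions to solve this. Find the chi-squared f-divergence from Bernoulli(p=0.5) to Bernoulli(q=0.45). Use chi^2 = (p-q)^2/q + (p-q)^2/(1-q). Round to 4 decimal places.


Chi-squared divergence between Bernoulli distributions:
chi^2 = (p-q)^2/q + (p-q)^2/(1-q).
p = 0.5, q = 0.45, p-q = 0.05.
(p-q)^2 = 0.0025.
term1 = 0.0025/0.45 = 0.005556.
term2 = 0.0025/0.55 = 0.004545.
chi^2 = 0.005556 + 0.004545 = 0.0101

0.0101


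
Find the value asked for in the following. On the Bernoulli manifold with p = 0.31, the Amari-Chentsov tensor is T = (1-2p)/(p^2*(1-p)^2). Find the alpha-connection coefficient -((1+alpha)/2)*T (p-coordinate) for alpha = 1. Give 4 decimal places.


Skewness (Amari-Chentsov) tensor: T = (1-2p)/(p^2*(1-p)^2).
p = 0.31, 1-2p = 0.38, p^2 = 0.0961, (1-p)^2 = 0.4761.
T = 0.38/(0.0961 * 0.4761) = 8.305428.
In the p-coordinate, Gamma^(alpha) = Gamma^(0) - (alpha/2)*T with Gamma^(0) = (1/2)*g'(p) = -T/2,
so Gamma^(alpha) = -((1+alpha)/2)*T.
alpha = 1, -(1+alpha)/2 = -1.0.
Gamma = -1.0 * 8.305428 = -8.3054

-8.3054


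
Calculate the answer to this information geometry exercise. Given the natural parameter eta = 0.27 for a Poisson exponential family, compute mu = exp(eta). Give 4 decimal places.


Expectation parameter for Poisson exponential family:
mu = exp(eta).
eta = 0.27.
mu = exp(0.27) = 1.3100

1.3100


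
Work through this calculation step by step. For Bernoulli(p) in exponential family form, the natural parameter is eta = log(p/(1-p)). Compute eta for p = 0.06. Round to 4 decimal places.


Natural parameter for Bernoulli: eta = log(p/(1-p)).
p = 0.06, 1-p = 0.94.
p/(1-p) = 0.06383.
eta = log(0.06383) = -2.7515

-2.7515


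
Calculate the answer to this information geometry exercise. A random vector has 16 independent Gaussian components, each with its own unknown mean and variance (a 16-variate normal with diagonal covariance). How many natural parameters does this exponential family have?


Exponential family dimension calculation:
Each univariate normal has two natural parameters (mu/sigma^2 and -1/(2 sigma^2)).
With 16 independent components, dim = 2 * 16 = 32.

32


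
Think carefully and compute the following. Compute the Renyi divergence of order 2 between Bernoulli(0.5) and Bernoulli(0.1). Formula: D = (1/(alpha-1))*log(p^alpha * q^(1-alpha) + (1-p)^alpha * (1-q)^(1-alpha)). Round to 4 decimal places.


Renyi divergence of order alpha between Bernoulli distributions:
D = (1/(alpha-1))*log(p^alpha * q^(1-alpha) + (1-p)^alpha * (1-q)^(1-alpha)).
alpha = 2, p = 0.5, q = 0.1.
p^alpha * q^(1-alpha) = 0.5^2 * 0.1^-1 = 2.5.
(1-p)^alpha * (1-q)^(1-alpha) = 0.5^2 * 0.9^-1 = 0.277778.
sum = 2.5 + 0.277778 = 2.777778.
D = (1/1)*log(2.777778) = 1.0217

1.0217


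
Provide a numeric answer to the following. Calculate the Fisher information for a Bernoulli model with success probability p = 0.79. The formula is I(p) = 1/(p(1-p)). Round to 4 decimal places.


For Bernoulli(p), Fisher information is I(p) = 1/(p*(1-p)).
p = 0.79, 1-p = 0.21.
p*(1-p) = 0.1659.
I(p) = 1/0.1659 = 6.0277

6.0277


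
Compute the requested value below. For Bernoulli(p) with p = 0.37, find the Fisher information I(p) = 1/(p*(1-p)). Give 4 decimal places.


For Bernoulli(p), Fisher information is I(p) = 1/(p*(1-p)).
p = 0.37, 1-p = 0.63.
p*(1-p) = 0.2331.
I(p) = 1/0.2331 = 4.2900

4.2900


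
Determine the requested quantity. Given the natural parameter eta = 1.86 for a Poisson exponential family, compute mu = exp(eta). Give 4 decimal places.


Expectation parameter for Poisson exponential family:
mu = exp(eta).
eta = 1.86.
mu = exp(1.86) = 6.4237

6.4237


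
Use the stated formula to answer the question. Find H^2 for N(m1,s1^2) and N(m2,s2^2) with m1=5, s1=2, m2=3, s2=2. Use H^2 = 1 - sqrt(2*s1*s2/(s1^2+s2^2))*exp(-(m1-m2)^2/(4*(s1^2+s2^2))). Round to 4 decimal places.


Squared Hellinger distance for Gaussians:
H^2 = 1 - sqrt(2*s1*s2/(s1^2+s2^2)) * exp(-(m1-m2)^2/(4*(s1^2+s2^2))).
s1^2 = 4, s2^2 = 4, s1^2+s2^2 = 8.
sqrt(2*2*2/(8)) = 1.0.
(m1-m2)^2 = (2)^2 = 4.
exp(-4/(4*8)) = exp(-0.125) = 0.882497.
H^2 = 1 - 1.0*0.882497 = 0.1175

0.1175


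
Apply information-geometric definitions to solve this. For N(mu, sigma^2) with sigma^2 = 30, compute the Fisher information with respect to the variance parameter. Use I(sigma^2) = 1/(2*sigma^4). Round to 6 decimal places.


Fisher information for variance: I(sigma^2) = 1/(2*sigma^4).
sigma^2 = 30, so sigma^4 = 900.
I = 1/(2*900) = 1/1800 = 0.000556

0.000556


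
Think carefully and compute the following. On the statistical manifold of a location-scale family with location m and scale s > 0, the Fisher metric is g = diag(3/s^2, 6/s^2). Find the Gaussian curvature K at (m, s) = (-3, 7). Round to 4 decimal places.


The metric has the form g = (A dm^2 + B ds^2)/s^2 with A = 3, B = 6.
Substitute u = sqrt(A/B)*m: g = B*(du^2 + ds^2)/s^2, i.e. B times the
Poincare upper half-plane metric, which has constant Gaussian curvature -1.
Scaling a 2D metric by a constant c divides the Gaussian curvature by c,
so K = -1/B = -1/(6) = -0.1667 everywhere (the point (m, s) = (-3, 7) is irrelevant:
the curvature is constant).
The requested Gaussian curvature is K = -0.1667.

-0.1667


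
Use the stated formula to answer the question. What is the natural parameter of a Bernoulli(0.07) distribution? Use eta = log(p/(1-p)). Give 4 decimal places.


Natural parameter for Bernoulli: eta = log(p/(1-p)).
p = 0.07, 1-p = 0.93.
p/(1-p) = 0.075269.
eta = log(0.075269) = -2.5867

-2.5867


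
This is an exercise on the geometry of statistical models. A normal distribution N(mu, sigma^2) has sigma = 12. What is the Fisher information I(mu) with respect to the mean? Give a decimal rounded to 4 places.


The Fisher information for the mean of a normal distribution is I(mu) = 1/sigma^2.
sigma = 12, so sigma^2 = 144.
I(mu) = 1/144 = 0.0069

0.0069


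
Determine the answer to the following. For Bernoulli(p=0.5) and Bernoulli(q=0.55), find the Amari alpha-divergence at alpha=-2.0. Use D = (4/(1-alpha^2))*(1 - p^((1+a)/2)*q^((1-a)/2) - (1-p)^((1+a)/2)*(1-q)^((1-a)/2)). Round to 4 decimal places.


Amari alpha-divergence:
D = (4/(1-alpha^2))*(1 - p^((1+a)/2)*q^((1-a)/2) - (1-p)^((1+a)/2)*(1-q)^((1-a)/2)).
alpha = -2.0, p = 0.5, q = 0.55.
e1 = (1+alpha)/2 = -0.5, e2 = (1-alpha)/2 = 1.5.
t1 = p^e1 * q^e2 = 0.5^-0.5 * 0.55^1.5 = 0.576845.
t2 = (1-p)^e1 * (1-q)^e2 = 0.5^-0.5 * 0.45^1.5 = 0.426907.
4/(1-alpha^2) = -1.333333.
D = -1.333333*(1 - 0.576845 - 0.426907) = 0.0050

0.0050


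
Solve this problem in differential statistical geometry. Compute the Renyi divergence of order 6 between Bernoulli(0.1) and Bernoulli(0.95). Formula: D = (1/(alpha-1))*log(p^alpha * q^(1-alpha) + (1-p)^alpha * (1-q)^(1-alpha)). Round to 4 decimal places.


Renyi divergence of order alpha between Bernoulli distributions:
D = (1/(alpha-1))*log(p^alpha * q^(1-alpha) + (1-p)^alpha * (1-q)^(1-alpha)).
alpha = 6, p = 0.1, q = 0.95.
p^alpha * q^(1-alpha) = 0.1^6 * 0.95^-5 = 1e-06.
(1-p)^alpha * (1-q)^(1-alpha) = 0.9^6 * 0.05^-5 = 1700611.2.
sum = 1e-06 + 1700611.2 = 1700611.200001.
D = (1/5)*log(1700611.200001) = 2.8693

2.8693


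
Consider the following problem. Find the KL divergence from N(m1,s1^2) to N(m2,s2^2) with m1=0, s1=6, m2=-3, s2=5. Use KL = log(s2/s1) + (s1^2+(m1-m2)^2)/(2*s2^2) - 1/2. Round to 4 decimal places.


KL divergence between normal distributions:
KL = log(s2/s1) + (s1^2 + (m1-m2)^2)/(2*s2^2) - 1/2.
log(5/6) = -0.182322.
(6^2 + (0--3)^2)/(2*5^2) = (36 + 9)/50 = 0.9.
KL = -0.182322 + 0.9 - 0.5 = 0.2177

0.2177


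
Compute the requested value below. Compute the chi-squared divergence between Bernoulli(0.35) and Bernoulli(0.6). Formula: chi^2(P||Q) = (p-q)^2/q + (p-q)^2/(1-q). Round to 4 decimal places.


Chi-squared divergence between Bernoulli distributions:
chi^2 = (p-q)^2/q + (p-q)^2/(1-q).
p = 0.35, q = 0.6, p-q = -0.25.
(p-q)^2 = 0.0625.
term1 = 0.0625/0.6 = 0.104167.
term2 = 0.0625/0.4 = 0.15625.
chi^2 = 0.104167 + 0.15625 = 0.2604

0.2604


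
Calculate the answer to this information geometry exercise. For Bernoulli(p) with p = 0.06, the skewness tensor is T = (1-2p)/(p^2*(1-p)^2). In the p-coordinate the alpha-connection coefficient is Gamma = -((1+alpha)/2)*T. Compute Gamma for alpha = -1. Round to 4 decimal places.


Skewness (Amari-Chentsov) tensor: T = (1-2p)/(p^2*(1-p)^2).
p = 0.06, 1-2p = 0.88, p^2 = 0.0036, (1-p)^2 = 0.8836.
T = 0.88/(0.0036 * 0.8836) = 276.646044.
In the p-coordinate, Gamma^(alpha) = Gamma^(0) - (alpha/2)*T with Gamma^(0) = (1/2)*g'(p) = -T/2,
so Gamma^(alpha) = -((1+alpha)/2)*T.
alpha = -1, -(1+alpha)/2 = 0.0.
Gamma = 0.0 * 276.646044 = 0.0000

0.0000


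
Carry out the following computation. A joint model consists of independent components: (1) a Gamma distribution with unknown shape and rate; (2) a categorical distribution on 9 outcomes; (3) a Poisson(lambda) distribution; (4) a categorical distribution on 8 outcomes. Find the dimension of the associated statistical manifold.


The dimension of a statistical manifold equals the number of free
(independent) real parameters of the model. For a product of independent
blocks the parameter counts add.
- Gamma (shape, rate): 2.
- categorical on 9 outcomes (probabilities sum to 1): 9-1 = 8.
- Poisson (lambda): 1.
- categorical on 8 outcomes (probabilities sum to 1): 8-1 = 7.
Total = 2 + 8 + 1 + 7 = 18.
Dimension = 18

18


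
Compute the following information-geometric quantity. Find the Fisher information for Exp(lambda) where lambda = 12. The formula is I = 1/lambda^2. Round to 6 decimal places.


Fisher information for exponential: I(lambda) = 1/lambda^2.
lambda = 12, lambda^2 = 144.
I = 1/144 = 0.006944

0.006944


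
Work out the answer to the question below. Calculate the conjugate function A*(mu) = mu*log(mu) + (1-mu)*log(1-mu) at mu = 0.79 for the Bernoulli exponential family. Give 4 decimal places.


Legendre transform for Bernoulli:
A*(mu) = mu*log(mu) + (1-mu)*log(1-mu).
mu = 0.79, 1-mu = 0.21.
mu*log(mu) = 0.79*log(0.79) = -0.186221.
(1-mu)*log(1-mu) = 0.21*log(0.21) = -0.327736.
A* = -0.186221 + -0.327736 = -0.5140

-0.5140


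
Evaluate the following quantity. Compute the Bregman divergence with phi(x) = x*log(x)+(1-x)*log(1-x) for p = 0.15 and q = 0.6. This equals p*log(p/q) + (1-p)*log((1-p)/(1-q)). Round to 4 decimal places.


Bregman divergence with negative entropy generator:
D = p*log(p/q) + (1-p)*log((1-p)/(1-q)).
p = 0.15, q = 0.6.
p*log(p/q) = 0.15*log(0.15/0.6) = -0.207944.
(1-p)*log((1-p)/(1-q)) = 0.85*log(0.85/0.4) = 0.640706.
D = -0.207944 + 0.640706 = 0.4328

0.4328


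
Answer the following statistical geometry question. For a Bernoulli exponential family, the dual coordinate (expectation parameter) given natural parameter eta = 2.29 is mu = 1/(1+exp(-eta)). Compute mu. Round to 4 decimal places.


Dual coordinate (expectation parameter) for Bernoulli:
mu = 1/(1+exp(-eta)).
eta = 2.29.
exp(-eta) = exp(-2.29) = 0.101266.
mu = 1/(1+0.101266) = 0.9080

0.9080


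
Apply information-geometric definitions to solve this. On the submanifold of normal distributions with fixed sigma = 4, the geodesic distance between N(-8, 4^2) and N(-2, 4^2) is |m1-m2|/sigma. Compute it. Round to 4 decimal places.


On the fixed-variance normal subfamily, geodesic distance = |m1-m2|/sigma.
|-8 - -2| = 6.
sigma = 4.
d = 6/4 = 1.5000

1.5000


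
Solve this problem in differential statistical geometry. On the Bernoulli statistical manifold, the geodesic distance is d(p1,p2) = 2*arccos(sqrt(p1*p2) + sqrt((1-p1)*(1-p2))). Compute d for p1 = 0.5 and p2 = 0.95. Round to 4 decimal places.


Geodesic distance on Bernoulli manifold:
d(p1,p2) = 2*arccos(sqrt(p1*p2) + sqrt((1-p1)*(1-p2))).
sqrt(p1*p2) = sqrt(0.5*0.95) = 0.689202.
sqrt((1-p1)*(1-p2)) = sqrt(0.5*0.05) = 0.158114.
arg = 0.689202 + 0.158114 = 0.847316.
d = 2*arccos(0.847316) = 1.1198

1.1198


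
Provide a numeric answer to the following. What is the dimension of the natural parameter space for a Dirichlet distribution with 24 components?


Exponential family dimension calculation:
Dirichlet with 24 components has 24 natural parameters.

24


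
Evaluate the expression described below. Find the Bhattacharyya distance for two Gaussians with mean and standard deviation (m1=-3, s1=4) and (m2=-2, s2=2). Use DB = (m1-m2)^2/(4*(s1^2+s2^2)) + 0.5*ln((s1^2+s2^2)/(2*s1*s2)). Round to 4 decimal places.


Bhattacharyya distance between two Gaussians:
DB = (m1-m2)^2/(4*(s1^2+s2^2)) + (1/2)*ln((s1^2+s2^2)/(2*s1*s2)).
(m1-m2)^2 = (-1)^2 = 1.
s1^2+s2^2 = 16 + 4 = 20.
term1 = 1/80 = 0.0125.
term2 = 0.5*ln(20/16.0) = 0.111572.
DB = 0.0125 + 0.111572 = 0.1241

0.1241


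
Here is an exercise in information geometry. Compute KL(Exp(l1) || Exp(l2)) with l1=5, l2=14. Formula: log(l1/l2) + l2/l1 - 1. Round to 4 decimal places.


KL divergence for exponential family:
KL = log(l1/l2) + l2/l1 - 1.
log(5/14) = -1.029619.
14/5 = 2.8.
KL = -1.029619 + 2.8 - 1 = 0.7704

0.7704


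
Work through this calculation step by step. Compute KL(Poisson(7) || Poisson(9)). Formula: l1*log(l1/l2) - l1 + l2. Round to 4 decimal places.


KL divergence for Poisson:
KL = l1*log(l1/l2) - l1 + l2.
l1 = 7, l2 = 9.
log(7/9) = -0.251314.
l1*log(l1/l2) = 7 * -0.251314 = -1.759201.
KL = -1.759201 - 7 + 9 = 0.2408

0.2408


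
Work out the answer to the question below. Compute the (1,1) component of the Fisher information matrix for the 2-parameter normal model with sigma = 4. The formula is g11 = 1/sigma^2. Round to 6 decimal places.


For the 2-parameter normal family, the Fisher metric has:
  g11 = 1/sigma^2, g22 = 2/sigma^2.
sigma = 4, sigma^2 = 16.
g11 = 0.062500

0.062500


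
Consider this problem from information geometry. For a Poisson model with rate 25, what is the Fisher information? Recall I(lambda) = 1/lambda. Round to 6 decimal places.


Fisher information for Poisson: I(lambda) = 1/lambda.
lambda = 25.
I(lambda) = 1/25 = 0.040000

0.040000


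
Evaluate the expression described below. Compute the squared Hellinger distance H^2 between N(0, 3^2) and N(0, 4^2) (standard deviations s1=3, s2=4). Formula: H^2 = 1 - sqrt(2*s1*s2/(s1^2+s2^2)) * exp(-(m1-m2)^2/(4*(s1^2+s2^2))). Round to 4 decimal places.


Squared Hellinger distance for Gaussians:
H^2 = 1 - sqrt(2*s1*s2/(s1^2+s2^2)) * exp(-(m1-m2)^2/(4*(s1^2+s2^2))).
s1^2 = 9, s2^2 = 16, s1^2+s2^2 = 25.
sqrt(2*3*4/(25)) = 0.979796.
(m1-m2)^2 = (0)^2 = 0.
exp(-0/(4*25)) = exp(0.0) = 1.0.
H^2 = 1 - 0.979796*1.0 = 0.0202

0.0202


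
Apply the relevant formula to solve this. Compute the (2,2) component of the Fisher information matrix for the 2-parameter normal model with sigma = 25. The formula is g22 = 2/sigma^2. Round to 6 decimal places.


For the 2-parameter normal family, the Fisher metric has:
  g11 = 1/sigma^2, g22 = 2/sigma^2.
sigma = 25, sigma^2 = 625.
g22 = 0.003200

0.003200


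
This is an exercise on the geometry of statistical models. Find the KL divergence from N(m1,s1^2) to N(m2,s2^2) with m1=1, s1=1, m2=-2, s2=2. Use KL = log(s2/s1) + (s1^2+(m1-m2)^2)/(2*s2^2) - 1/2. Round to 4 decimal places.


KL divergence between normal distributions:
KL = log(s2/s1) + (s1^2 + (m1-m2)^2)/(2*s2^2) - 1/2.
log(2/1) = 0.693147.
(1^2 + (1--2)^2)/(2*2^2) = (1 + 9)/8 = 1.25.
KL = 0.693147 + 1.25 - 0.5 = 1.4431

1.4431


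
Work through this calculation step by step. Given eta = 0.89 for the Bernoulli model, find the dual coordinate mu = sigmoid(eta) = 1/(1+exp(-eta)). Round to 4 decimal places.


Dual coordinate (expectation parameter) for Bernoulli:
mu = 1/(1+exp(-eta)).
eta = 0.89.
exp(-eta) = exp(-0.89) = 0.410656.
mu = 1/(1+0.410656) = 0.7089

0.7089


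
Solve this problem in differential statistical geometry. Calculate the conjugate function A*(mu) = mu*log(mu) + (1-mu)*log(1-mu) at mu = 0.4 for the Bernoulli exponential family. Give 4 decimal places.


Legendre transform for Bernoulli:
A*(mu) = mu*log(mu) + (1-mu)*log(1-mu).
mu = 0.4, 1-mu = 0.6.
mu*log(mu) = 0.4*log(0.4) = -0.366516.
(1-mu)*log(1-mu) = 0.6*log(0.6) = -0.306495.
A* = -0.366516 + -0.306495 = -0.6730

-0.6730


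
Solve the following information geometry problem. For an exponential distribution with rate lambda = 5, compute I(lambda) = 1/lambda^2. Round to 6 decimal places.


Fisher information for exponential: I(lambda) = 1/lambda^2.
lambda = 5, lambda^2 = 25.
I = 1/25 = 0.040000

0.040000


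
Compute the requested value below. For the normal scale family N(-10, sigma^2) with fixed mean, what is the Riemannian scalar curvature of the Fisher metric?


This family has a single free parameter, so its statistical manifold
is 1-dimensional. The Riemann curvature tensor of any 1-dimensional
Riemannian manifold vanishes identically, so R = 0.

0


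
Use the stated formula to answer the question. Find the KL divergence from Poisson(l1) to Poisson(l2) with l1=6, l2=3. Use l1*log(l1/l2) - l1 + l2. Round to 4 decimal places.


KL divergence for Poisson:
KL = l1*log(l1/l2) - l1 + l2.
l1 = 6, l2 = 3.
log(6/3) = 0.693147.
l1*log(l1/l2) = 6 * 0.693147 = 4.158883.
KL = 4.158883 - 6 + 3 = 1.1589

1.1589


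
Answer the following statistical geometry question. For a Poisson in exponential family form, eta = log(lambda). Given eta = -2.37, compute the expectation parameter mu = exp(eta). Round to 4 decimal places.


Expectation parameter for Poisson exponential family:
mu = exp(eta).
eta = -2.37.
mu = exp(-2.37) = 0.0935

0.0935


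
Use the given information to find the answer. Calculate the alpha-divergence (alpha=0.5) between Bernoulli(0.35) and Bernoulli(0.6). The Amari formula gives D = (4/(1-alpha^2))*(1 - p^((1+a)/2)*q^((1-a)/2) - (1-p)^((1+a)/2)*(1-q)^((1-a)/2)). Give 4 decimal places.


Amari alpha-divergence:
D = (4/(1-alpha^2))*(1 - p^((1+a)/2)*q^((1-a)/2) - (1-p)^((1+a)/2)*(1-q)^((1-a)/2)).
alpha = 0.5, p = 0.35, q = 0.6.
e1 = (1+alpha)/2 = 0.75, e2 = (1-alpha)/2 = 0.25.
t1 = p^e1 * q^e2 = 0.35^0.75 * 0.6^0.25 = 0.400487.
t2 = (1-p)^e1 * (1-q)^e2 = 0.65^0.75 * 0.4^0.25 = 0.575705.
4/(1-alpha^2) = 5.333333.
D = 5.333333*(1 - 0.400487 - 0.575705) = 0.1270

0.1270


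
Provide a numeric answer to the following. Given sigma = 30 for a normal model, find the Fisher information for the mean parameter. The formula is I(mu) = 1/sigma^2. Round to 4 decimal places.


The Fisher information for the mean of a normal distribution is I(mu) = 1/sigma^2.
sigma = 30, so sigma^2 = 900.
I(mu) = 1/900 = 0.0011

0.0011


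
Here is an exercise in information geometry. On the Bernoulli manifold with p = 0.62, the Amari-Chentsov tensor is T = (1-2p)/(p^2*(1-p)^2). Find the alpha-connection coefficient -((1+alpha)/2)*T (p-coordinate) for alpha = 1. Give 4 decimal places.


Skewness (Amari-Chentsov) tensor: T = (1-2p)/(p^2*(1-p)^2).
p = 0.62, 1-2p = -0.24, p^2 = 0.3844, (1-p)^2 = 0.1444.
T = -0.24/(0.3844 * 0.1444) = -4.323751.
In the p-coordinate, Gamma^(alpha) = Gamma^(0) - (alpha/2)*T with Gamma^(0) = (1/2)*g'(p) = -T/2,
so Gamma^(alpha) = -((1+alpha)/2)*T.
alpha = 1, -(1+alpha)/2 = -1.0.
Gamma = -1.0 * -4.323751 = 4.3238

4.3238


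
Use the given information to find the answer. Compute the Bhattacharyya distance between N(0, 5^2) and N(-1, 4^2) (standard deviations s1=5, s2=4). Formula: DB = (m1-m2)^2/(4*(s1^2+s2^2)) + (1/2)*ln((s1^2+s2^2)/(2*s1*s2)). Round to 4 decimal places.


Bhattacharyya distance between two Gaussians:
DB = (m1-m2)^2/(4*(s1^2+s2^2)) + (1/2)*ln((s1^2+s2^2)/(2*s1*s2)).
(m1-m2)^2 = (1)^2 = 1.
s1^2+s2^2 = 25 + 16 = 41.
term1 = 1/164 = 0.006098.
term2 = 0.5*ln(41/40.0) = 0.012346.
DB = 0.006098 + 0.012346 = 0.0184

0.0184


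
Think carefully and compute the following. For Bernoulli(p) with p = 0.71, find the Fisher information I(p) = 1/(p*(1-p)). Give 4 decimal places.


For Bernoulli(p), Fisher information is I(p) = 1/(p*(1-p)).
p = 0.71, 1-p = 0.29.
p*(1-p) = 0.2059.
I(p) = 1/0.2059 = 4.8567

4.8567


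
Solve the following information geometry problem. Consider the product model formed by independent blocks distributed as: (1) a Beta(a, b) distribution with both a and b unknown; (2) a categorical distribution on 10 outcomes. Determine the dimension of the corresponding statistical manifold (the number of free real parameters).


The dimension of a statistical manifold equals the number of free
(independent) real parameters of the model. For a product of independent
blocks the parameter counts add.
- Beta (a, b): 2.
- categorical on 10 outcomes (probabilities sum to 1): 10-1 = 9.
Total = 2 + 9 = 11.
Dimension = 11

11


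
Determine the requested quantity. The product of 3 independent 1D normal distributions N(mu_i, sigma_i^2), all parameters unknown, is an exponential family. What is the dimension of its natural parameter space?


Exponential family dimension calculation:
Each univariate normal has two natural parameters (mu/sigma^2 and -1/(2 sigma^2)).
With 3 independent components, dim = 2 * 3 = 6.

6


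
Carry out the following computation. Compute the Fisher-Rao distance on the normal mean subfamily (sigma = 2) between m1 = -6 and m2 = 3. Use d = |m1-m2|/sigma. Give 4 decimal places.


On the fixed-variance normal subfamily, geodesic distance = |m1-m2|/sigma.
|-6 - 3| = 9.
sigma = 2.
d = 9/2 = 4.5000

4.5000


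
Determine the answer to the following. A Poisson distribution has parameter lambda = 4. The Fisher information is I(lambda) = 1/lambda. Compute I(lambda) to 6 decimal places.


Fisher information for Poisson: I(lambda) = 1/lambda.
lambda = 4.
I(lambda) = 1/4 = 0.250000

0.250000


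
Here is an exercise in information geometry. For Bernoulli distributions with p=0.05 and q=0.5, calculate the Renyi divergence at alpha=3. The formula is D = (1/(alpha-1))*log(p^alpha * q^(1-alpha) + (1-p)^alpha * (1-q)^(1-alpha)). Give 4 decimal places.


Renyi divergence of order alpha between Bernoulli distributions:
D = (1/(alpha-1))*log(p^alpha * q^(1-alpha) + (1-p)^alpha * (1-q)^(1-alpha)).
alpha = 3, p = 0.05, q = 0.5.
p^alpha * q^(1-alpha) = 0.05^3 * 0.5^-2 = 0.0005.
(1-p)^alpha * (1-q)^(1-alpha) = 0.95^3 * 0.5^-2 = 3.4295.
sum = 0.0005 + 3.4295 = 3.43.
D = (1/2)*log(3.43) = 0.6163

0.6163


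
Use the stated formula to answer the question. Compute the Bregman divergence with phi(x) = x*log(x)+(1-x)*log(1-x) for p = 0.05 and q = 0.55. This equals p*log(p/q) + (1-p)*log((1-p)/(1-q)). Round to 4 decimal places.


Bregman divergence with negative entropy generator:
D = p*log(p/q) + (1-p)*log((1-p)/(1-q)).
p = 0.05, q = 0.55.
p*log(p/q) = 0.05*log(0.05/0.55) = -0.119895.
(1-p)*log((1-p)/(1-q)) = 0.95*log(0.95/0.45) = 0.709854.
D = -0.119895 + 0.709854 = 0.5900

0.5900


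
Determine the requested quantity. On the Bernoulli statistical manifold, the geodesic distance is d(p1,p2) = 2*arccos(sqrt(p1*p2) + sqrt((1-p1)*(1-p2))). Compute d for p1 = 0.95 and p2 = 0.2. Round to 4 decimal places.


Geodesic distance on Bernoulli manifold:
d(p1,p2) = 2*arccos(sqrt(p1*p2) + sqrt((1-p1)*(1-p2))).
sqrt(p1*p2) = sqrt(0.95*0.2) = 0.43589.
sqrt((1-p1)*(1-p2)) = sqrt(0.05*0.8) = 0.2.
arg = 0.43589 + 0.2 = 0.63589.
d = 2*arccos(0.63589) = 1.7633

1.7633


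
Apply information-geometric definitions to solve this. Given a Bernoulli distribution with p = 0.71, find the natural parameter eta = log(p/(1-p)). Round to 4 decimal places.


Natural parameter for Bernoulli: eta = log(p/(1-p)).
p = 0.71, 1-p = 0.29.
p/(1-p) = 2.448276.
eta = log(2.448276) = 0.8954

0.8954


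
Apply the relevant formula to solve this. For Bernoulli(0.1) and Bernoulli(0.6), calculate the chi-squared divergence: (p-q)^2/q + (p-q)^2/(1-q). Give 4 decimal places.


Chi-squared divergence between Bernoulli distributions:
chi^2 = (p-q)^2/q + (p-q)^2/(1-q).
p = 0.1, q = 0.6, p-q = -0.5.
(p-q)^2 = 0.25.
term1 = 0.25/0.6 = 0.416667.
term2 = 0.25/0.4 = 0.625.
chi^2 = 0.416667 + 0.625 = 1.0417

1.0417


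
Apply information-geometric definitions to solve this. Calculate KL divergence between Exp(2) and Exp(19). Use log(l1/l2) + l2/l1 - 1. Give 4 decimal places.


KL divergence for exponential family:
KL = log(l1/l2) + l2/l1 - 1.
log(2/19) = -2.251292.
19/2 = 9.5.
KL = -2.251292 + 9.5 - 1 = 6.2487

6.2487


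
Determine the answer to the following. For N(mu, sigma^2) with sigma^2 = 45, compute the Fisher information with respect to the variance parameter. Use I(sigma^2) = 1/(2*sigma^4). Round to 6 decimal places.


Fisher information for variance: I(sigma^2) = 1/(2*sigma^4).
sigma^2 = 45, so sigma^4 = 2025.
I = 1/(2*2025) = 1/4050 = 0.000247

0.000247


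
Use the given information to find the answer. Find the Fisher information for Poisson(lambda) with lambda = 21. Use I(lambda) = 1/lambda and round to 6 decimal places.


Fisher information for Poisson: I(lambda) = 1/lambda.
lambda = 21.
I(lambda) = 1/21 = 0.047619

0.047619


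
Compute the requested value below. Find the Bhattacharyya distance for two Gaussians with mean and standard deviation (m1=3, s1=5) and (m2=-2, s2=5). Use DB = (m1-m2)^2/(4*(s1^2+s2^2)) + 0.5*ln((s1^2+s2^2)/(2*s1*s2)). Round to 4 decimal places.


Bhattacharyya distance between two Gaussians:
DB = (m1-m2)^2/(4*(s1^2+s2^2)) + (1/2)*ln((s1^2+s2^2)/(2*s1*s2)).
(m1-m2)^2 = (5)^2 = 25.
s1^2+s2^2 = 25 + 25 = 50.
term1 = 25/200 = 0.125.
term2 = 0.5*ln(50/50.0) = 0.0.
DB = 0.125 + 0.0 = 0.1250

0.1250


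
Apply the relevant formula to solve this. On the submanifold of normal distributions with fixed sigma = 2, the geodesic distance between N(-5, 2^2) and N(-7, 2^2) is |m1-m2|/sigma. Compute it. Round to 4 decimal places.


On the fixed-variance normal subfamily, geodesic distance = |m1-m2|/sigma.
|-5 - -7| = 2.
sigma = 2.
d = 2/2 = 1.0000

1.0000


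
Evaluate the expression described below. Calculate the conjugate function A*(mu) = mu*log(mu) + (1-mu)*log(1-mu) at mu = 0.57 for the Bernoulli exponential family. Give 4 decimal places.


Legendre transform for Bernoulli:
A*(mu) = mu*log(mu) + (1-mu)*log(1-mu).
mu = 0.57, 1-mu = 0.43.
mu*log(mu) = 0.57*log(0.57) = -0.320408.
(1-mu)*log(1-mu) = 0.43*log(0.43) = -0.362907.
A* = -0.320408 + -0.362907 = -0.6833

-0.6833


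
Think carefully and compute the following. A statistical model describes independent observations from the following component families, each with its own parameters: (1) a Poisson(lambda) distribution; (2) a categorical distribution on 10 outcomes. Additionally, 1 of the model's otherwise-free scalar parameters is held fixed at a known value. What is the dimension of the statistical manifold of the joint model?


The dimension of a statistical manifold equals the number of free
(independent) real parameters of the model. For a product of independent
blocks the parameter counts add.
- Poisson (lambda): 1.
- categorical on 10 outcomes (probabilities sum to 1): 10-1 = 9.
Total = 1 + 9 = 10.
1 parameter(s) fixed at known values: 10 - 1 = 9.
Dimension = 9

9


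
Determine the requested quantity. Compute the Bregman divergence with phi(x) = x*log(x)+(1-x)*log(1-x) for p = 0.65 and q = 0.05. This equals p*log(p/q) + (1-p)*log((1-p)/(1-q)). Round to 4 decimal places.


Bregman divergence with negative entropy generator:
D = p*log(p/q) + (1-p)*log((1-p)/(1-q)).
p = 0.65, q = 0.05.
p*log(p/q) = 0.65*log(0.65/0.05) = 1.667217.
(1-p)*log((1-p)/(1-q)) = 0.35*log(0.35/0.95) = -0.349485.
D = 1.667217 + -0.349485 = 1.3177

1.3177


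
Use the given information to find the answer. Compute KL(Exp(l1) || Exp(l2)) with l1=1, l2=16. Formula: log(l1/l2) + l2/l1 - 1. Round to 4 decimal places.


KL divergence for exponential family:
KL = log(l1/l2) + l2/l1 - 1.
log(1/16) = -2.772589.
16/1 = 16.0.
KL = -2.772589 + 16.0 - 1 = 12.2274

12.2274


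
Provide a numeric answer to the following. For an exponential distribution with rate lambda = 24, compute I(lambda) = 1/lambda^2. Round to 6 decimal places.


Fisher information for exponential: I(lambda) = 1/lambda^2.
lambda = 24, lambda^2 = 576.
I = 1/576 = 0.001736

0.001736


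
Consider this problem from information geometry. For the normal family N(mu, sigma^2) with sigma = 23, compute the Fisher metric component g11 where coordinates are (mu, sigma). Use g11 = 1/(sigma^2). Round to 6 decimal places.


For the 2-parameter normal family, the Fisher metric has:
  g11 = 1/sigma^2, g22 = 2/sigma^2.
sigma = 23, sigma^2 = 529.
g11 = 0.001890

0.001890


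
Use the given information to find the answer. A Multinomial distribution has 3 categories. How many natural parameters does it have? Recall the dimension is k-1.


Exponential family dimension calculation:
For Multinomial with k=3 categories, dim = k-1 = 2.

2


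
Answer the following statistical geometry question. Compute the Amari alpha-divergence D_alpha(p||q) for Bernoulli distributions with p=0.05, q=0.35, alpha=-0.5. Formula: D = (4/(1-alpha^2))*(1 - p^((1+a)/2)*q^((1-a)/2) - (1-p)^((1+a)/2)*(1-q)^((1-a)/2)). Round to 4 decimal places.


Amari alpha-divergence:
D = (4/(1-alpha^2))*(1 - p^((1+a)/2)*q^((1-a)/2) - (1-p)^((1+a)/2)*(1-q)^((1-a)/2)).
alpha = -0.5, p = 0.05, q = 0.35.
e1 = (1+alpha)/2 = 0.25, e2 = (1-alpha)/2 = 0.75.
t1 = p^e1 * q^e2 = 0.05^0.25 * 0.35^0.75 = 0.215176.
t2 = (1-p)^e1 * (1-q)^e2 = 0.95^0.25 * 0.65^0.75 = 0.714687.
4/(1-alpha^2) = 5.333333.
D = 5.333333*(1 - 0.215176 - 0.714687) = 0.3741

0.3741


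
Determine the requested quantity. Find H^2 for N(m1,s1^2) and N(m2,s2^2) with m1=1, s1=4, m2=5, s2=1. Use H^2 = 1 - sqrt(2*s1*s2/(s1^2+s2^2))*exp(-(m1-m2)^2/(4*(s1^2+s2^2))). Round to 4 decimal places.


Squared Hellinger distance for Gaussians:
H^2 = 1 - sqrt(2*s1*s2/(s1^2+s2^2)) * exp(-(m1-m2)^2/(4*(s1^2+s2^2))).
s1^2 = 16, s2^2 = 1, s1^2+s2^2 = 17.
sqrt(2*4*1/(17)) = 0.685994.
(m1-m2)^2 = (-4)^2 = 16.
exp(-16/(4*17)) = exp(-0.235294) = 0.790338.
H^2 = 1 - 0.685994*0.790338 = 0.4578

0.4578


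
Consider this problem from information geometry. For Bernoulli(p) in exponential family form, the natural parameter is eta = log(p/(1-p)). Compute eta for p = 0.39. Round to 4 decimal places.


Natural parameter for Bernoulli: eta = log(p/(1-p)).
p = 0.39, 1-p = 0.61.
p/(1-p) = 0.639344.
eta = log(0.639344) = -0.4473

-0.4473


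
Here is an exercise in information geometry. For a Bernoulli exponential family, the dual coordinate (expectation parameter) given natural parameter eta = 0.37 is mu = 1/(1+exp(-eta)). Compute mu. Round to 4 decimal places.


Dual coordinate (expectation parameter) for Bernoulli:
mu = 1/(1+exp(-eta)).
eta = 0.37.
exp(-eta) = exp(-0.37) = 0.690734.
mu = 1/(1+0.690734) = 0.5915

0.5915


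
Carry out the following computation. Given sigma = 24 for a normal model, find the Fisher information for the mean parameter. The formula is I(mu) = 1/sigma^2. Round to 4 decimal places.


The Fisher information for the mean of a normal distribution is I(mu) = 1/sigma^2.
sigma = 24, so sigma^2 = 576.
I(mu) = 1/576 = 0.0017

0.0017


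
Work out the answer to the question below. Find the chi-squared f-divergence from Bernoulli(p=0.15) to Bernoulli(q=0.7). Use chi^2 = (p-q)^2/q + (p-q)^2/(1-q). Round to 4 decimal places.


Chi-squared divergence between Bernoulli distributions:
chi^2 = (p-q)^2/q + (p-q)^2/(1-q).
p = 0.15, q = 0.7, p-q = -0.55.
(p-q)^2 = 0.3025.
term1 = 0.3025/0.7 = 0.432143.
term2 = 0.3025/0.3 = 1.008333.
chi^2 = 0.432143 + 1.008333 = 1.4405

1.4405


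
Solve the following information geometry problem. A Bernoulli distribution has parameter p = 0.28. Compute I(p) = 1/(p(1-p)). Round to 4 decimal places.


For Bernoulli(p), Fisher information is I(p) = 1/(p*(1-p)).
p = 0.28, 1-p = 0.72.
p*(1-p) = 0.2016.
I(p) = 1/0.2016 = 4.9603

4.9603


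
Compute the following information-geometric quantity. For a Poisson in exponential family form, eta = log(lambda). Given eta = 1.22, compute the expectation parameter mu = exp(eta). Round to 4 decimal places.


Expectation parameter for Poisson exponential family:
mu = exp(eta).
eta = 1.22.
mu = exp(1.22) = 3.3872

3.3872


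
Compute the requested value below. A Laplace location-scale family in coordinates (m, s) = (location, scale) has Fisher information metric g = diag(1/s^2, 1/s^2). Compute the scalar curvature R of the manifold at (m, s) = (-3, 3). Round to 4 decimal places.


The metric has the form g = (A dm^2 + B ds^2)/s^2 with A = 1, B = 1.
Substitute u = sqrt(A/B)*m: g = B*(du^2 + ds^2)/s^2, i.e. B times the
Poincare upper half-plane metric, which has constant Gaussian curvature -1.
Scaling a 2D metric by a constant c divides the Gaussian curvature by c,
so K = -1/B = -1/(1) = -1.0000 everywhere (the point (m, s) = (-3, 3) is irrelevant:
the curvature is constant).
Scalar curvature in dimension 2: R = 2K = -2/(1) = -2.0000.

-2.0000


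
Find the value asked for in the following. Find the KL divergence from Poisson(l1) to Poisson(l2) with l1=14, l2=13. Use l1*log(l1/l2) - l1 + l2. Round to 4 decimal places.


KL divergence for Poisson:
KL = l1*log(l1/l2) - l1 + l2.
l1 = 14, l2 = 13.
log(14/13) = 0.074108.
l1*log(l1/l2) = 14 * 0.074108 = 1.037512.
KL = 1.037512 - 14 + 13 = 0.0375

0.0375


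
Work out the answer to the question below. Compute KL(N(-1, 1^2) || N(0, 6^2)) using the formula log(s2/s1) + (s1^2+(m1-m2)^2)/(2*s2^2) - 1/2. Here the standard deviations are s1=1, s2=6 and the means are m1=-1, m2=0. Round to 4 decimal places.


KL divergence between normal distributions:
KL = log(s2/s1) + (s1^2 + (m1-m2)^2)/(2*s2^2) - 1/2.
log(6/1) = 1.791759.
(1^2 + (-1-0)^2)/(2*6^2) = (1 + 1)/72 = 0.027778.
KL = 1.791759 + 0.027778 - 0.5 = 1.3195

1.3195


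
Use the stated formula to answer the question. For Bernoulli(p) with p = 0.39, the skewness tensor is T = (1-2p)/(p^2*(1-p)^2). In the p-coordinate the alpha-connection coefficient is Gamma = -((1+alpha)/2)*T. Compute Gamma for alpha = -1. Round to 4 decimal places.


Skewness (Amari-Chentsov) tensor: T = (1-2p)/(p^2*(1-p)^2).
p = 0.39, 1-2p = 0.22, p^2 = 0.1521, (1-p)^2 = 0.3721.
T = 0.22/(0.1521 * 0.3721) = 3.887172.
In the p-coordinate, Gamma^(alpha) = Gamma^(0) - (alpha/2)*T with Gamma^(0) = (1/2)*g'(p) = -T/2,
so Gamma^(alpha) = -((1+alpha)/2)*T.
alpha = -1, -(1+alpha)/2 = 0.0.
Gamma = 0.0 * 3.887172 = 0.0000

0.0000


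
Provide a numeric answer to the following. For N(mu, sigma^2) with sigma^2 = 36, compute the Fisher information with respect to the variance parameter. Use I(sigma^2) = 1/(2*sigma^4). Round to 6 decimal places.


Fisher information for variance: I(sigma^2) = 1/(2*sigma^4).
sigma^2 = 36, so sigma^4 = 1296.
I = 1/(2*1296) = 1/2592 = 0.000386

0.000386


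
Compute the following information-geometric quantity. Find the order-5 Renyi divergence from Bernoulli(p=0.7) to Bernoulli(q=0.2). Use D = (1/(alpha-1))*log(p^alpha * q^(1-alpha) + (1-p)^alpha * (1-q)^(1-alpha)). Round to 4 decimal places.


Renyi divergence of order alpha between Bernoulli distributions:
D = (1/(alpha-1))*log(p^alpha * q^(1-alpha) + (1-p)^alpha * (1-q)^(1-alpha)).
alpha = 5, p = 0.7, q = 0.2.
p^alpha * q^(1-alpha) = 0.7^5 * 0.2^-4 = 105.04375.
(1-p)^alpha * (1-q)^(1-alpha) = 0.3^5 * 0.8^-4 = 0.005933.
sum = 105.04375 + 0.005933 = 105.049683.
D = (1/4)*log(105.049683) = 1.1636

1.1636


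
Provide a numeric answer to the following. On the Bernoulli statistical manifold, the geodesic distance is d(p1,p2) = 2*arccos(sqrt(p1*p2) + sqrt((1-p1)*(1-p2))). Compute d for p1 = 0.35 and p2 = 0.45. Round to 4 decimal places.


Geodesic distance on Bernoulli manifold:
d(p1,p2) = 2*arccos(sqrt(p1*p2) + sqrt((1-p1)*(1-p2))).
sqrt(p1*p2) = sqrt(0.35*0.45) = 0.396863.
sqrt((1-p1)*(1-p2)) = sqrt(0.65*0.55) = 0.597913.
arg = 0.396863 + 0.597913 = 0.994776.
d = 2*arccos(0.994776) = 0.2045

0.2045


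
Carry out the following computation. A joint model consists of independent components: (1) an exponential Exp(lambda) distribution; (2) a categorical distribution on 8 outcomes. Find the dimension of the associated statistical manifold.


The dimension of a statistical manifold equals the number of free
(independent) real parameters of the model. For a product of independent
blocks the parameter counts add.
- exponential (lambda): 1.
- categorical on 8 outcomes (probabilities sum to 1): 8-1 = 7.
Total = 1 + 7 = 8.
Dimension = 8

8


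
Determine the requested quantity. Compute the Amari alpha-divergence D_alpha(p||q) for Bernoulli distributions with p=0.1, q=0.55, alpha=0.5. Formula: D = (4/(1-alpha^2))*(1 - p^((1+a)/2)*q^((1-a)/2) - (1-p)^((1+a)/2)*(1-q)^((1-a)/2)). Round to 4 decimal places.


Amari alpha-divergence:
D = (4/(1-alpha^2))*(1 - p^((1+a)/2)*q^((1-a)/2) - (1-p)^((1+a)/2)*(1-q)^((1-a)/2)).
alpha = 0.5, p = 0.1, q = 0.55.
e1 = (1+alpha)/2 = 0.75, e2 = (1-alpha)/2 = 0.25.
t1 = p^e1 * q^e2 = 0.1^0.75 * 0.55^0.25 = 0.153141.
t2 = (1-p)^e1 * (1-q)^e2 = 0.9^0.75 * 0.45^0.25 = 0.756807.
4/(1-alpha^2) = 5.333333.
D = 5.333333*(1 - 0.153141 - 0.756807) = 0.4803

0.4803


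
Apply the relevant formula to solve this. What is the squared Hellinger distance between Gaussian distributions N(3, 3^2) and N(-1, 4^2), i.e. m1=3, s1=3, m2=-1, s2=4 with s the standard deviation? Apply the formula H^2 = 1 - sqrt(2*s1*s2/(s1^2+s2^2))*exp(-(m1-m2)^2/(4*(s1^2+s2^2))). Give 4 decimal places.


Squared Hellinger distance for Gaussians:
H^2 = 1 - sqrt(2*s1*s2/(s1^2+s2^2)) * exp(-(m1-m2)^2/(4*(s1^2+s2^2))).
s1^2 = 9, s2^2 = 16, s1^2+s2^2 = 25.
sqrt(2*3*4/(25)) = 0.979796.
(m1-m2)^2 = (4)^2 = 16.
exp(-16/(4*25)) = exp(-0.16) = 0.852144.
H^2 = 1 - 0.979796*0.852144 = 0.1651

0.1651


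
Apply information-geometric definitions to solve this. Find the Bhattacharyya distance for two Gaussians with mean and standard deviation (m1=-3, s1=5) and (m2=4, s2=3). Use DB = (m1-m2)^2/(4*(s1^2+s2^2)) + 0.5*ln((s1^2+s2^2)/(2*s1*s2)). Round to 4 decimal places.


Bhattacharyya distance between two Gaussians:
DB = (m1-m2)^2/(4*(s1^2+s2^2)) + (1/2)*ln((s1^2+s2^2)/(2*s1*s2)).
(m1-m2)^2 = (-7)^2 = 49.
s1^2+s2^2 = 25 + 9 = 34.
term1 = 49/136 = 0.360294.
term2 = 0.5*ln(34/30.0) = 0.062582.
DB = 0.360294 + 0.062582 = 0.4229

0.4229


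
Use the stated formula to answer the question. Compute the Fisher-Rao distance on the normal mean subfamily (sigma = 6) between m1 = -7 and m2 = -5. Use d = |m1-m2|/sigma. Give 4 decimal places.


On the fixed-variance normal subfamily, geodesic distance = |m1-m2|/sigma.
|-7 - -5| = 2.
sigma = 6.
d = 2/6 = 0.3333

0.3333


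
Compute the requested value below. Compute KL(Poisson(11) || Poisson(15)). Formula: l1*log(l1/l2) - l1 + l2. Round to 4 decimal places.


KL divergence for Poisson:
KL = l1*log(l1/l2) - l1 + l2.
l1 = 11, l2 = 15.
log(11/15) = -0.310155.
l1*log(l1/l2) = 11 * -0.310155 = -3.411704.
KL = -3.411704 - 11 + 15 = 0.5883

0.5883


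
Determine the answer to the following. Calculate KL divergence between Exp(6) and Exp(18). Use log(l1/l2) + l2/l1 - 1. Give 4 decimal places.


KL divergence for exponential family:
KL = log(l1/l2) + l2/l1 - 1.
log(6/18) = -1.098612.
18/6 = 3.0.
KL = -1.098612 + 3.0 - 1 = 0.9014

0.9014


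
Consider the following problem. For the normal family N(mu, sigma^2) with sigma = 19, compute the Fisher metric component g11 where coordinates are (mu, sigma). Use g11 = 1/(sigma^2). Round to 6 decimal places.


For the 2-parameter normal family, the Fisher metric has:
  g11 = 1/sigma^2, g22 = 2/sigma^2.
sigma = 19, sigma^2 = 361.
g11 = 0.002770

0.002770


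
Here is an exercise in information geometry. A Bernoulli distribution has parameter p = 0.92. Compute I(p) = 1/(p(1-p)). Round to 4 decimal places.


For Bernoulli(p), Fisher information is I(p) = 1/(p*(1-p)).
p = 0.92, 1-p = 0.08.
p*(1-p) = 0.0736.
I(p) = 1/0.0736 = 13.5870

13.5870


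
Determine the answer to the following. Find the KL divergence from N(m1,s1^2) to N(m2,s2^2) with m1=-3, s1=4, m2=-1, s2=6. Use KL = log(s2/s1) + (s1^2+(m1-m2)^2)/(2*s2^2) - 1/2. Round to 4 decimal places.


KL divergence between normal distributions:
KL = log(s2/s1) + (s1^2 + (m1-m2)^2)/(2*s2^2) - 1/2.
log(6/4) = 0.405465.
(4^2 + (-3--1)^2)/(2*6^2) = (16 + 4)/72 = 0.277778.
KL = 0.405465 + 0.277778 - 0.5 = 0.1832

0.1832
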